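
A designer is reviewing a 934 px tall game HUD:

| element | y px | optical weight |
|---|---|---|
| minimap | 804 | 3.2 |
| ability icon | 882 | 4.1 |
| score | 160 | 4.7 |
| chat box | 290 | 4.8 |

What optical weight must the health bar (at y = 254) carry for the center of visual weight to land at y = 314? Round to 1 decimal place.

Fixed elements: Σw = 3.2 + 4.1 + 4.7 + 4.8 = 16.8, Σw·y = 3.2·804 + 4.1·882 + 4.7·160 + 4.8·290 = 8333.0.
Balance at y = 314 requires (8333.0 + w·254) / (16.8 + w) = 314.
Solving: w = (314·16.8 − 8333.0) / (254 − 314) = -3057.8 / -60 ≈ 50.96.

w ≈ 51.0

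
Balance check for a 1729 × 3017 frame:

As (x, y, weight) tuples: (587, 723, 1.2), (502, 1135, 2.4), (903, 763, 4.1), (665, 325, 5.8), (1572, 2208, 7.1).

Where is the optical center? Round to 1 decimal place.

Total weight = 1.2 + 2.4 + 4.1 + 5.8 + 7.1 = 20.6.
Σw·x = 1.2·587 + 2.4·502 + 4.1·903 + 5.8·665 + 7.1·1572 = 20629.7, so x̄ = 20629.7/20.6 ≈ 1001.44.
Σw·y = 1.2·723 + 2.4·1135 + 4.1·763 + 5.8·325 + 7.1·2208 = 24281.7, so ȳ = 24281.7/20.6 ≈ 1178.72.

(1001.4, 1178.7)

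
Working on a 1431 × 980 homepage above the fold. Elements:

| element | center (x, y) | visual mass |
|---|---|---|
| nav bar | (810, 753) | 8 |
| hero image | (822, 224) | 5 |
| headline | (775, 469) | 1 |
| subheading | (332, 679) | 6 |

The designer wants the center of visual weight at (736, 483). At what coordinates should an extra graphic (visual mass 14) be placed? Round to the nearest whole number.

After adding the extra graphic, total weight = 8 + 5 + 1 + 6 + 14 = 34.
x: target moment 34×736 = 25024; current 8·810 + 5·822 + 1·775 + 6·332 = 13357; the extra graphic supplies 11667, so x = 11667/14 ≈ 833.36.
y: target moment 34×483 = 16422; current 8·753 + 5·224 + 1·469 + 6·679 = 11687; the extra graphic supplies 4735, so y = 4735/14 ≈ 338.21.

(833, 338)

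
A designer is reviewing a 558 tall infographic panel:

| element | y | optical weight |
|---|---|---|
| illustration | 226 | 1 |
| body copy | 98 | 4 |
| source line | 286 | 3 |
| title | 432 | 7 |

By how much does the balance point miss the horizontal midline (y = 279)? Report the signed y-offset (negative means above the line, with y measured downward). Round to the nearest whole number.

Σw = 1 + 4 + 3 + 7 = 15.
y-moment: 1·226 + 4·98 + 3·286 + 7·432 = 4500; centroid 4500/15 ≈ 300.00.
Offset from y = 279: 300.00 − 279 ≈ 21.00.

≈ 21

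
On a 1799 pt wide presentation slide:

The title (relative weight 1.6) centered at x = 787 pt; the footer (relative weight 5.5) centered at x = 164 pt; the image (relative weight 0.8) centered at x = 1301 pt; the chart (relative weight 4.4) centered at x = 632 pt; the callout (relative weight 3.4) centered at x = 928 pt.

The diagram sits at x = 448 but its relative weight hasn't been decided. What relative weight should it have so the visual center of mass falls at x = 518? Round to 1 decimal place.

Known weights sum to 1.6 + 5.5 + 0.8 + 4.4 + 3.4 = 15.7; their moment is 1.6·787 + 5.5·164 + 0.8·1301 + 4.4·632 + 3.4·928 = 9138.0.
Balance at x = 518 requires (9138.0 + w·448) / (15.7 + w) = 518.
So w = (518·15.7 − 9138.0)/(448 − 518) = -1005.4/-70 ≈ 14.36.

w ≈ 14.4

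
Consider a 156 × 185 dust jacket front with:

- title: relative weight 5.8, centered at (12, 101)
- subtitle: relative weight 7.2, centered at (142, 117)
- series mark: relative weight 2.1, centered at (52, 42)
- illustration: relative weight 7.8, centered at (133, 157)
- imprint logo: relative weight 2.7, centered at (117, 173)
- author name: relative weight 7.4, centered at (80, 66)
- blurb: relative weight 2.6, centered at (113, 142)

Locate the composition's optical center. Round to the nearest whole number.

(97, 114)

Weights sum to 5.8 + 7.2 + 2.1 + 7.8 + 2.7 + 7.4 + 2.6 = 35.6.
x: (5.8·12 + 7.2·142 + 2.1·52 + 7.8·133 + 2.7·117 + 7.4·80 + 2.6·113) / 35.6 = 3440.3 / 35.6 ≈ 96.64
y: (5.8·101 + 7.2·117 + 2.1·42 + 7.8·157 + 2.7·173 + 7.4·66 + 2.6·142) / 35.6 = 4065.7 / 35.6 ≈ 114.21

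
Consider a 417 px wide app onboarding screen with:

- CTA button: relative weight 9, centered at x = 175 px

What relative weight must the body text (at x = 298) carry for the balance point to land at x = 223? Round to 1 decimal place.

w ≈ 5.8

The single fixed element contributes weight 9, moment 9·175 = 1575.
Set Σw·x/Σw = 223: (1575 + 298w) = 223·(9 + w).
Rearranging, w·(298 − 223) = 223·9 − 1575 = 432, so w ≈ 432/75 = 5.76.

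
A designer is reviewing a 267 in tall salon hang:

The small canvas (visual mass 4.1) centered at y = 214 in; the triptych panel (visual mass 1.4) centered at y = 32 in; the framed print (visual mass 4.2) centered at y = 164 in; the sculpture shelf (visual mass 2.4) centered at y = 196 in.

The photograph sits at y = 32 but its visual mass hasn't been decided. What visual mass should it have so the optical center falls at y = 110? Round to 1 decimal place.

Existing Σw = 12.1 (4.1 + 1.4 + 4.2 + 2.4); existing moment 4.1·214 + 1.4·32 + 4.2·164 + 2.4·196 = 2081.4.
For the centroid to hit 110: (2081.4 + w·32) / (12.1 + w) = 110.
Solving: w = (110·12.1 − 2081.4) / (32 − 110) = -750.4 / -78 ≈ 9.62.

w ≈ 9.6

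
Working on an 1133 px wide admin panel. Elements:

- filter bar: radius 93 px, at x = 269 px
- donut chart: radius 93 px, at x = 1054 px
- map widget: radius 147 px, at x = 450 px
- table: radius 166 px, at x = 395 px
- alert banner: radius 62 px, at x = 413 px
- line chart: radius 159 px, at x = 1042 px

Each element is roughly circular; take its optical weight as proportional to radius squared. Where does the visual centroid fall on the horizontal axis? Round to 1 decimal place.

x ≈ 627.5

Weights ∝ r²: filter bar 93² = 8649, donut chart 93² = 8649, map widget 147² = 21609, table 166² = 27556, alert banner 62² = 3844, line chart 159² = 25281; Σw = 95588.
x: (8649·269 + 8649·1054 + 21609·450 + 27556·395 + 3844·413 + 25281·1042) / 95588 = 59981671 / 95588 ≈ 627.50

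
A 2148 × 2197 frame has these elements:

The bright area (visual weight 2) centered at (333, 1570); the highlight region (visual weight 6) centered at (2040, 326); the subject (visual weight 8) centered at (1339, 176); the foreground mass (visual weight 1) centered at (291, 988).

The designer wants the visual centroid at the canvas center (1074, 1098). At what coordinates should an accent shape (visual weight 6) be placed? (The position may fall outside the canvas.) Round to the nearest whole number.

(132, 2960)

With the accent shape, Σw becomes 2 + 6 + 8 + 1 + 6 = 23.
Along x: (23909 + 6·x) / 23 = 1074 (existing moment 2·333 + 6·2040 + 8·1339 + 1·291 = 23909) ⇒ x = (24702 − 23909) / 6 ≈ 132.17.
Along y: (7492 + 6·y) / 23 = 1098 (existing moment 2·1570 + 6·326 + 8·176 + 1·988 = 7492) ⇒ y = (25254 − 7492) / 6 ≈ 2960.33.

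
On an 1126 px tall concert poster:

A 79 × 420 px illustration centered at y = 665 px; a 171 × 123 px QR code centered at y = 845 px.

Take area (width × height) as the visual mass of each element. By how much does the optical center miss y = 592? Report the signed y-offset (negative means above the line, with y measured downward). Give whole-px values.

≈ 143 px

Areas → weights: illustration 79·420 = 33180, QR code 171·123 = 21033; Σw = 54213.
y-moment: 33180·665 + 21033·845 = 39837585; centroid 39837585/54213 ≈ 734.83.
Offset from y = 592: 734.83 − 592 ≈ 142.83.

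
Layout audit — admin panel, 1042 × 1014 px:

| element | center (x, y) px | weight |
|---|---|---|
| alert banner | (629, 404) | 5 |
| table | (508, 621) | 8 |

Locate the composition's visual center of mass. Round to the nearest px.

Weights sum to 5 + 8 = 13.
Σw·x = 5·629 + 8·508 = 7209, so x̄ = 7209/13 ≈ 554.54.
Σw·y = 5·404 + 8·621 = 6988, so ȳ = 6988/13 ≈ 537.54.

(555, 538)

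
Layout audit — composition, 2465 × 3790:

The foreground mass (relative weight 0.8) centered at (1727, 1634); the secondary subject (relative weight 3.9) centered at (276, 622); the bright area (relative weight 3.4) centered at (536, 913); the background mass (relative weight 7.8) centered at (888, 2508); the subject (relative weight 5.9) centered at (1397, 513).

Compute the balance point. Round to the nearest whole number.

(892, 1350)

Σw = 0.8 + 3.9 + 3.4 + 7.8 + 5.9 = 21.8.
x-moment: 0.8·1727 + 3.9·276 + 3.4·536 + 7.8·888 + 5.9·1397 = 19449.1; centroid 19449.1/21.8 ≈ 892.16.
y-moment: 0.8·1634 + 3.9·622 + 3.4·913 + 7.8·2508 + 5.9·513 = 29426.3; centroid 29426.3/21.8 ≈ 1349.83.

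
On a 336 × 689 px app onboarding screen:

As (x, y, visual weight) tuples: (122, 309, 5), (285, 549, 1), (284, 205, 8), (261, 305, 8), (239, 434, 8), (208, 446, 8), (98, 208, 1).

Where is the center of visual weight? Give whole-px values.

Total weight = 5 + 1 + 8 + 8 + 8 + 8 + 1 = 39.
Σw·x = 5·122 + 1·285 + 8·284 + 8·261 + 8·239 + 8·208 + 1·98 = 8929, so x̄ = 8929/39 ≈ 228.95.
Σw·y = 5·309 + 1·549 + 8·205 + 8·305 + 8·434 + 8·446 + 1·208 = 13422, so ȳ = 13422/39 ≈ 344.15.

(229, 344)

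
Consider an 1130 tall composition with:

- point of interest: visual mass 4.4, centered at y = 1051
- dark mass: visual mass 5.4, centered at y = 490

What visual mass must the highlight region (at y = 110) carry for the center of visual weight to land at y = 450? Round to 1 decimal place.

w ≈ 8.4

Known weights sum to 4.4 + 5.4 = 9.8; their moment is 4.4·1051 + 5.4·490 = 7270.4.
Set Σw·y/Σw = 450: (7270.4 + 110w) = 450·(9.8 + w).
So w = (450·9.8 − 7270.4)/(110 − 450) = -2860.4/-340 ≈ 8.41.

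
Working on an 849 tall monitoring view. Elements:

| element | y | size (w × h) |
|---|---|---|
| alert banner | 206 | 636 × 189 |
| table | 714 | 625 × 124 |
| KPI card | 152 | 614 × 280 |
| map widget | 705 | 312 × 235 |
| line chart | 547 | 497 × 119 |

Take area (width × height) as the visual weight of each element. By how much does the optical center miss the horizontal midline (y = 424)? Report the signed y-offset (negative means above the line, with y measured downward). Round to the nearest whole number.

Areas: alert banner 636·189 = 120204, table 625·124 = 77500, KPI card 614·280 = 171920, map widget 312·235 = 73320, line chart 497·119 = 59143. Total weight = 502087.
Σw·y = 120204·206 + 77500·714 + 171920·152 + 73320·705 + 59143·547 = 190270685, so ȳ = 190270685/502087 ≈ 378.96.
Against y = 424, that's 378.96 − 424 = -45.04.

≈ -45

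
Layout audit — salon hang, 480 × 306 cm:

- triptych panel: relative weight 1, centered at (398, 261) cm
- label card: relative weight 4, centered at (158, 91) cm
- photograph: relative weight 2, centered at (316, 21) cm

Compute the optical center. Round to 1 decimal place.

(237.4, 95.3)

Σw = 1 + 4 + 2 = 7.
x-moment: 1·398 + 4·158 + 2·316 = 1662; centroid 1662/7 ≈ 237.43.
y-moment: 1·261 + 4·91 + 2·21 = 667; centroid 667/7 ≈ 95.29.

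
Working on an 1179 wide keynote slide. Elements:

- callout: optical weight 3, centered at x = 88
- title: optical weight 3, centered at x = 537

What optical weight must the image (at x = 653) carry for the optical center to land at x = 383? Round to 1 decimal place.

Existing Σw = 6 (3 + 3); existing moment 3·88 + 3·537 = 1875.
Balance at x = 383 requires (1875 + w·653) / (6 + w) = 383.
Solving: w = (383·6 − 1875) / (653 − 383) = 423 / 270 ≈ 1.57.

w ≈ 1.6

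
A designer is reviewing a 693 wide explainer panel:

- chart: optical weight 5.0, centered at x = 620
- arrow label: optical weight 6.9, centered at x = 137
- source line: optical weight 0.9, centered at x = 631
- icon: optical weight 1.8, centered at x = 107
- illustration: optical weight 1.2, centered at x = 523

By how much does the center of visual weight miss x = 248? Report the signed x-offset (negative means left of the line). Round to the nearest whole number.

≈ 96

Weights sum to 5.0 + 6.9 + 0.9 + 1.8 + 1.2 = 15.8.
Σw·x = 5.0·620 + 6.9·137 + 0.9·631 + 1.8·107 + 1.2·523 = 5433.4, so x̄ = 5433.4/15.8 ≈ 343.89.
Against x = 248, that's 343.89 − 248 = 95.89.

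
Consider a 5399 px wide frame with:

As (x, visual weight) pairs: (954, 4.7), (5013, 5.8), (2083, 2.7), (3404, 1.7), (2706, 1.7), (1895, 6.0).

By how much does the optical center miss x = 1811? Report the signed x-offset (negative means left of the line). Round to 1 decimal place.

≈ 885.5 px

Weights sum to 4.7 + 5.8 + 2.7 + 1.7 + 1.7 + 6.0 = 22.6.
x-moment: 4.7·954 + 5.8·5013 + 2.7·2083 + 1.7·3404 + 1.7·2706 + 6.0·1895 = 60940.3; centroid 60940.3/22.6 ≈ 2696.47.
Offset from x = 1811: 2696.47 − 1811 ≈ 885.47.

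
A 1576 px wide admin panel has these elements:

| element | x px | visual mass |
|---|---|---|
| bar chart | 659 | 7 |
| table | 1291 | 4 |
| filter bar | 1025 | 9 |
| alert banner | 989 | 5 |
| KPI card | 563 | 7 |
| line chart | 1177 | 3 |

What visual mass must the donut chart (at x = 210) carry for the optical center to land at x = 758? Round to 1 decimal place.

Existing Σw = 35 (7 + 4 + 9 + 5 + 7 + 3); existing moment 7·659 + 4·1291 + 9·1025 + 5·989 + 7·563 + 3·1177 = 31419.
Balance at x = 758 requires (31419 + w·210) / (35 + w) = 758.
So w = (758·35 − 31419)/(210 − 758) = -4889/-548 ≈ 8.92.

w ≈ 8.9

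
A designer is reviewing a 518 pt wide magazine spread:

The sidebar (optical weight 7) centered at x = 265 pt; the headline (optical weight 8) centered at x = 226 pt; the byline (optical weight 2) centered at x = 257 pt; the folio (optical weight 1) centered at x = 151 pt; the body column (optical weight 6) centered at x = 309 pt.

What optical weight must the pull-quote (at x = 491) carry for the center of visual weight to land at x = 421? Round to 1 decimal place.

Known weights sum to 7 + 8 + 2 + 1 + 6 = 24; their moment is 7·265 + 8·226 + 2·257 + 1·151 + 6·309 = 6182.
Set Σw·x/Σw = 421: (6182 + 491w) = 421·(24 + w).
So w = (421·24 − 6182)/(491 − 421) = 3922/70 ≈ 56.03.

w ≈ 56.0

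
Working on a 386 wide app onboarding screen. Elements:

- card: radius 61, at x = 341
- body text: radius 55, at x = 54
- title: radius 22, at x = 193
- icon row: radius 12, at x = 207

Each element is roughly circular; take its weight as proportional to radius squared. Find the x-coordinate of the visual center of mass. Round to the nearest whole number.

x ≈ 211

r² weights: card 61² = 3721, body text 55² = 3025, title 22² = 484, icon row 12² = 144. Total = 7374.
x: (3721·341 + 3025·54 + 484·193 + 144·207) / 7374 = 1555431 / 7374 ≈ 210.93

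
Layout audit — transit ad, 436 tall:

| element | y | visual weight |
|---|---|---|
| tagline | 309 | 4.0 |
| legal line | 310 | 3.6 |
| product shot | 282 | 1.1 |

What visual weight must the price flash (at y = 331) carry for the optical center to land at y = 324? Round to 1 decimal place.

Known weights sum to 4.0 + 3.6 + 1.1 = 8.7; their moment is 4.0·309 + 3.6·310 + 1.1·282 = 2662.2.
Balance at y = 324 requires (2662.2 + w·331) / (8.7 + w) = 324.
So w = (324·8.7 − 2662.2)/(331 − 324) = 156.6/7 ≈ 22.37.

w ≈ 22.4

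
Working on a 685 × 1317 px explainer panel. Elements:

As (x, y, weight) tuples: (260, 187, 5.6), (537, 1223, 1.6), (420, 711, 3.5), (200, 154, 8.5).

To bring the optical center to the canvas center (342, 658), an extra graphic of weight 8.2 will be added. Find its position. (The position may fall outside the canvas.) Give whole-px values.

With the extra graphic, Σw becomes 5.6 + 1.6 + 3.5 + 8.5 + 8.2 = 27.4.
x: target moment 27.4×342 = 9370.8; current 5.6·260 + 1.6·537 + 3.5·420 + 8.5·200 = 5485.2; the extra graphic supplies 3885.6, so x = 3885.6/8.2 ≈ 473.85.
y: target moment 27.4×658 = 18029.2; current 5.6·187 + 1.6·1223 + 3.5·711 + 8.5·154 = 6801.5; the extra graphic supplies 11227.7, so y = 11227.7/8.2 ≈ 1369.23.

(474, 1369)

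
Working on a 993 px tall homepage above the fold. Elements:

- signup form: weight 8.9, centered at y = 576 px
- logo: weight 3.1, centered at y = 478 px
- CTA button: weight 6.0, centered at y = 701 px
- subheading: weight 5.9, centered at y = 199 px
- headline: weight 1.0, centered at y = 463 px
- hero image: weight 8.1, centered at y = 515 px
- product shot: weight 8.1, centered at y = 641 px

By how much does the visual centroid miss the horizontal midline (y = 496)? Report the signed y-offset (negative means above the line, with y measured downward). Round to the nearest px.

≈ 35 px

Σw = 8.9 + 3.1 + 6.0 + 5.9 + 1.0 + 8.1 + 8.1 = 41.1.
y-moment: 8.9·576 + 3.1·478 + 6.0·701 + 5.9·199 + 1.0·463 + 8.1·515 + 8.1·641 = 21814.9; centroid 21814.9/41.1 ≈ 530.78.
Difference: 530.78 − 496 ≈ 34.78.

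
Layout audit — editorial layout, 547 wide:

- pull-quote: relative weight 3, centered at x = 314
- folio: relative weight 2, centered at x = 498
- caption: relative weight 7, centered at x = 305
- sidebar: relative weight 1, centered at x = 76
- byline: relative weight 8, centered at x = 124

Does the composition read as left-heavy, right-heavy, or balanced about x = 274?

Weights sum to 3 + 2 + 7 + 1 + 8 = 21.
x: (3·314 + 2·498 + 7·305 + 1·76 + 8·124) / 21 = 5141 / 21 ≈ 244.81
244.8 vs midline 274 → left-heavy.

left-heavy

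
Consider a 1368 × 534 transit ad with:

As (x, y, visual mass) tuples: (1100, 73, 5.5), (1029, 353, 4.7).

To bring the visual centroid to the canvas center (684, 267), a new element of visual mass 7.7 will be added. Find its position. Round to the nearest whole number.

New total weight: (5.5 + 4.7) + 7.7 = 17.9.
Along x: (10886.3 + 7.7·x) / 17.9 = 684 (existing moment 5.5·1100 + 4.7·1029 = 10886.3) ⇒ x = (12243.6 − 10886.3) / 7.7 ≈ 176.27.
Along y: (2060.6 + 7.7·y) / 17.9 = 267 (existing moment 5.5·73 + 4.7·353 = 2060.6) ⇒ y = (4779.3 − 2060.6) / 7.7 ≈ 353.08.

(176, 353)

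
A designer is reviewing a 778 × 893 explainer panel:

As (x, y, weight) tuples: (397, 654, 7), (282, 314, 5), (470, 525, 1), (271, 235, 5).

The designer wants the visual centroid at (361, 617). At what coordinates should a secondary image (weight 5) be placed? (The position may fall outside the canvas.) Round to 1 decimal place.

After adding the secondary image, total weight = 7 + 5 + 1 + 5 + 5 = 23.
Along x: (6014 + 5·x) / 23 = 361 (existing moment 7·397 + 5·282 + 1·470 + 5·271 = 6014) ⇒ x = (8303 − 6014) / 5 ≈ 457.80.
Along y: (7848 + 5·y) / 23 = 617 (existing moment 7·654 + 5·314 + 1·525 + 5·235 = 7848) ⇒ y = (14191 − 7848) / 5 ≈ 1268.60.

(457.8, 1268.6)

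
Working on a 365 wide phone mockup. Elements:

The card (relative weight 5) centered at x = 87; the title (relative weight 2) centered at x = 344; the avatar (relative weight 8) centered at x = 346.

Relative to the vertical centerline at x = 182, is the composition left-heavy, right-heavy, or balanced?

right-heavy

Σw = 5 + 2 + 8 = 15.
Σw·x = 5·87 + 2·344 + 8·346 = 3891, so x̄ = 3891/15 ≈ 259.40.
259.4 lies right of the midline 182, so the layout is right-heavy.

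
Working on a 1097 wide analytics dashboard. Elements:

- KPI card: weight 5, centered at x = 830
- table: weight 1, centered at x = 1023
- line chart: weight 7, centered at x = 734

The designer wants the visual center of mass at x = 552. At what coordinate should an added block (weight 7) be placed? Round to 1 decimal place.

New total weight: (5 + 1 + 7) + 7 = 20.
x: need Σw·x = 20·552 = 11040. Existing = 5·830 + 1·1023 + 7·734 = 10311. Remainder 729 / 7 ≈ 104.14.

x ≈ 104.1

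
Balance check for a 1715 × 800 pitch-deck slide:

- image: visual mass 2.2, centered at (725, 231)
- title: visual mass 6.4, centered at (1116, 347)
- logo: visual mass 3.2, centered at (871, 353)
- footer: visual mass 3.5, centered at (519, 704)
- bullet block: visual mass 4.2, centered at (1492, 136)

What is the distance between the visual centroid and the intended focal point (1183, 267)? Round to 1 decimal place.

Total weight = 2.2 + 6.4 + 3.2 + 3.5 + 4.2 = 19.5.
Σw·x = 2.2·725 + 6.4·1116 + 3.2·871 + 3.5·519 + 4.2·1492 = 19607.5, so x̄ = 19607.5/19.5 ≈ 1005.51.
Σw·y = 2.2·231 + 6.4·347 + 3.2·353 + 3.5·704 + 4.2·136 = 6893.8, so ȳ = 6893.8/19.5 ≈ 353.53.
Relative to (1183, 267): Δ = (-177.49, 86.53); |Δ| = √(-177.49² + 86.53²) ≈ 197.46.

≈ 197.5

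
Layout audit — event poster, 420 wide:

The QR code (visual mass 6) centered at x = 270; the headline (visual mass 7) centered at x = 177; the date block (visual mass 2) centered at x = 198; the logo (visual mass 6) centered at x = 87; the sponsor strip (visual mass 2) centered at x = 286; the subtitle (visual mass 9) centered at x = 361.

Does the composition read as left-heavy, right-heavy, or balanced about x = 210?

right-heavy

Weights sum to 6 + 7 + 2 + 6 + 2 + 9 = 32.
x: (6·270 + 7·177 + 2·198 + 6·87 + 2·286 + 9·361) / 32 = 7598 / 32 ≈ 237.44
237.4 lies right of the midline 210, so the layout is right-heavy.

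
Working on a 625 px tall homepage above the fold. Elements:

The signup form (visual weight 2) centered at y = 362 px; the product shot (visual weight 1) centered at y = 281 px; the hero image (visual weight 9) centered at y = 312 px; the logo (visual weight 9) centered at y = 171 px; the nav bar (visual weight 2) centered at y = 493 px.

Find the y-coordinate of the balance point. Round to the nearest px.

y ≈ 276

Σw = 2 + 1 + 9 + 9 + 2 = 23.
y-moment: 2·362 + 1·281 + 9·312 + 9·171 + 2·493 = 6338; centroid 6338/23 ≈ 275.57.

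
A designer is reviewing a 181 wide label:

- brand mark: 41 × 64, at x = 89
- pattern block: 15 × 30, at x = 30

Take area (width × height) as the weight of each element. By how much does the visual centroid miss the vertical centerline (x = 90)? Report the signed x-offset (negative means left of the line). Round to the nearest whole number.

≈ -10

Taking area as weight: brand mark 41·64 = 2624, pattern block 15·30 = 450. Sum 3074.
x-moment: 2624·89 + 450·30 = 247036; centroid 247036/3074 ≈ 80.36.
Against x = 90, that's 80.36 − 90 = -9.64.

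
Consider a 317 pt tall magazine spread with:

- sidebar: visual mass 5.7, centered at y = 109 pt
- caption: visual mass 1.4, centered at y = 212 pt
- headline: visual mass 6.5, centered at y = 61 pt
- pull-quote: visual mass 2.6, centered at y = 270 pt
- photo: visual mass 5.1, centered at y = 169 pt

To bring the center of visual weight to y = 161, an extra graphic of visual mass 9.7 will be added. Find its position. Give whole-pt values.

With the extra graphic, Σw becomes 5.7 + 1.4 + 6.5 + 2.6 + 5.1 + 9.7 = 31.0.
y: need Σw·y = 31.0·161 = 4991.0. Existing = 5.7·109 + 1.4·212 + 6.5·61 + 2.6·270 + 5.1·169 = 2878.5. Remainder 2112.5 / 9.7 ≈ 217.78.

y ≈ 218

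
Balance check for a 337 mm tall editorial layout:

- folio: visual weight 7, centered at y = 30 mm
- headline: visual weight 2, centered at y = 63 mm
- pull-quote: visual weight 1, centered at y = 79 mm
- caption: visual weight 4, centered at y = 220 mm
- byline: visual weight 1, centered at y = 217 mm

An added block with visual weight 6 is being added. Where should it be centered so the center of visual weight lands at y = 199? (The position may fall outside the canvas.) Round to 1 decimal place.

y ≈ 444.5

New total weight: (7 + 2 + 1 + 4 + 1) + 6 = 21.
Along y: (1512 + 6·y) / 21 = 199 (existing moment 7·30 + 2·63 + 1·79 + 4·220 + 1·217 = 1512) ⇒ y = (4179 − 1512) / 6 ≈ 444.50.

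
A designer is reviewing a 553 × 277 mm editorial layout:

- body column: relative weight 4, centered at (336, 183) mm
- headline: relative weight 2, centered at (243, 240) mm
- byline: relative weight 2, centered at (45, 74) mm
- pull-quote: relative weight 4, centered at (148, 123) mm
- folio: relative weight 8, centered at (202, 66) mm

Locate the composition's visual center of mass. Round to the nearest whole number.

(206, 119)

Total weight = 4 + 2 + 2 + 4 + 8 = 20.
Σw·x = 4·336 + 2·243 + 2·45 + 4·148 + 8·202 = 4128, so x̄ = 4128/20 ≈ 206.40.
Σw·y = 4·183 + 2·240 + 2·74 + 4·123 + 8·66 = 2380, so ȳ = 2380/20 ≈ 119.00.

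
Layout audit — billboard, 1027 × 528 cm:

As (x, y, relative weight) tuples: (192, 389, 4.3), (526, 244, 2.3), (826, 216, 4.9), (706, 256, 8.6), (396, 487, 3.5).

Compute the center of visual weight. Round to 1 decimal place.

(573.7, 305.0)

Σw = 4.3 + 2.3 + 4.9 + 8.6 + 3.5 = 23.6.
x-moment: 4.3·192 + 2.3·526 + 4.9·826 + 8.6·706 + 3.5·396 = 13540.4; centroid 13540.4/23.6 ≈ 573.75.
y-moment: 4.3·389 + 2.3·244 + 4.9·216 + 8.6·256 + 3.5·487 = 7198.4; centroid 7198.4/23.6 ≈ 305.02.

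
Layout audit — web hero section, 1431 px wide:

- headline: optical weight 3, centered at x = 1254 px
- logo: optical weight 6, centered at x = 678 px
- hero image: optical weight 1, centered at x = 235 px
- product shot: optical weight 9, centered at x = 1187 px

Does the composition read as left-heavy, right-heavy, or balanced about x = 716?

Σw = 3 + 6 + 1 + 9 = 19.
x-moment: 3·1254 + 6·678 + 1·235 + 9·1187 = 18748; centroid 18748/19 ≈ 986.74.
Since 986.7 is right of 716, the composition reads right-heavy.

right-heavy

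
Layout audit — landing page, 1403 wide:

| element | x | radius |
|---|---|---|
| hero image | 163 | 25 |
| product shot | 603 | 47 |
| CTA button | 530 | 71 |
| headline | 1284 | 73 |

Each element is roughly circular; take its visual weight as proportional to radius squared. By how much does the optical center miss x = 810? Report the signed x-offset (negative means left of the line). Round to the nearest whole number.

≈ 19

r² weights: hero image 25² = 625, product shot 47² = 2209, CTA button 71² = 5041, headline 73² = 5329. Total = 13204.
x: (625·163 + 2209·603 + 5041·530 + 5329·1284) / 13204 = 10948068 / 13204 ≈ 829.15
Offset from x = 810: 829.15 − 810 ≈ 19.15.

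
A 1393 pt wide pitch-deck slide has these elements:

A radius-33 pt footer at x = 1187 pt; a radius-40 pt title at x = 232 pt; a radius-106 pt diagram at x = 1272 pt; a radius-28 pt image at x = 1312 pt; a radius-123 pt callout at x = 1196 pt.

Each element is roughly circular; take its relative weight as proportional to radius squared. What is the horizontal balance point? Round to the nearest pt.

x ≈ 1176

Weights ∝ r²: footer 33² = 1089, title 40² = 1600, diagram 106² = 11236, image 28² = 784, callout 123² = 15129; Σw = 29838.
Σw·x = 1089·1187 + 1600·232 + 11236·1272 + 784·1312 + 15129·1196 = 35078927, so x̄ = 35078927/29838 ≈ 1175.65.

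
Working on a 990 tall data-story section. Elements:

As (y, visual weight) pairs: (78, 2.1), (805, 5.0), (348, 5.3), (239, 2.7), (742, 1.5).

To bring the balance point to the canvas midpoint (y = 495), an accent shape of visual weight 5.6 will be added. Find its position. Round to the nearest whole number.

y ≈ 571

New total weight: (2.1 + 5.0 + 5.3 + 2.7 + 1.5) + 5.6 = 22.2.
Along y: (7791.5 + 5.6·y) / 22.2 = 495 (existing moment 2.1·78 + 5.0·805 + 5.3·348 + 2.7·239 + 1.5·742 = 7791.5) ⇒ y = (10989.0 − 7791.5) / 5.6 ≈ 570.98.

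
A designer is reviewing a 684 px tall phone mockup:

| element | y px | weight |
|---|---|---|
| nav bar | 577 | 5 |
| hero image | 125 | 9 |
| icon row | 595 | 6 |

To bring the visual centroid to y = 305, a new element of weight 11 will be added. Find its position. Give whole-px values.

After adding the new element, total weight = 5 + 9 + 6 + 11 = 31.
y: need Σw·y = 31·305 = 9455. Existing = 5·577 + 9·125 + 6·595 = 7580. Remainder 1875 / 11 ≈ 170.45.

y ≈ 170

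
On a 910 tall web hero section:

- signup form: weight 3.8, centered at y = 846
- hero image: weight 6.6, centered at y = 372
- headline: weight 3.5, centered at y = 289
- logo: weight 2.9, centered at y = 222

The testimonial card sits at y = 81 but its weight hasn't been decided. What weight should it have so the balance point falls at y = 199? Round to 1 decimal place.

Existing Σw = 16.8 (3.8 + 6.6 + 3.5 + 2.9); existing moment 3.8·846 + 6.6·372 + 3.5·289 + 2.9·222 = 7325.3.
For the centroid to hit 199: (7325.3 + w·81) / (16.8 + w) = 199.
Rearranging, w·(81 − 199) = 199·16.8 − 7325.3 = -3982.1, so w ≈ -3982.1/-118 = 33.75.

w ≈ 33.7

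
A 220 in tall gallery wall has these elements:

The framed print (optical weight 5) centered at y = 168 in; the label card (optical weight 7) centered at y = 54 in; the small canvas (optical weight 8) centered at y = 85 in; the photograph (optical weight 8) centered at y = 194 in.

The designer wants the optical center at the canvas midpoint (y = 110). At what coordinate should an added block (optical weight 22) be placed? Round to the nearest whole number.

With the added block, Σw becomes 5 + 7 + 8 + 8 + 22 = 50.
y: target moment 50×110 = 5500; current 5·168 + 7·54 + 8·85 + 8·194 = 3450; the added block supplies 2050, so y = 2050/22 ≈ 93.18.

y ≈ 93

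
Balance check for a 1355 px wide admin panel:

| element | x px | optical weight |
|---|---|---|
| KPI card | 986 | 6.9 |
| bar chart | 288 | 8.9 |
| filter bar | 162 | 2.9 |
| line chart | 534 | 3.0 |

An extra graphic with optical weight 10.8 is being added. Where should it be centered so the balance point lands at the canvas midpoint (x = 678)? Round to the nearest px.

x ≈ 981

With the extra graphic, Σw becomes 6.9 + 8.9 + 2.9 + 3.0 + 10.8 = 32.5.
x: target moment 32.5×678 = 22035.0; current 6.9·986 + 8.9·288 + 2.9·162 + 3.0·534 = 11438.4; the extra graphic supplies 10596.6, so x = 10596.6/10.8 ≈ 981.17.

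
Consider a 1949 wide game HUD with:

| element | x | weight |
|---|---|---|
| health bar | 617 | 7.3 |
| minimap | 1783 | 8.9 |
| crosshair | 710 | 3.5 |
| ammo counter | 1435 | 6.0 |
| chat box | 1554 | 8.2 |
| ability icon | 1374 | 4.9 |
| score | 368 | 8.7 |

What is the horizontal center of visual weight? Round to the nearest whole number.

Weights sum to 7.3 + 8.9 + 3.5 + 6.0 + 8.2 + 4.9 + 8.7 = 47.5.
Σw·x = 54144.8; x̄ = 54144.8/47.5 ≈ 1139.89.

x ≈ 1140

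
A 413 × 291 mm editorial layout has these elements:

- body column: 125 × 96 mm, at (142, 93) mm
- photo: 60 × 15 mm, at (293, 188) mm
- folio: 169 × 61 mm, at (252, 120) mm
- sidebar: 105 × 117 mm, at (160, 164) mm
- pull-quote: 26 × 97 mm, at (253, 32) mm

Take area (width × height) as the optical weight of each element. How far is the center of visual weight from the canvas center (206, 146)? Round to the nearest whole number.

≈ 30 mm

Areas: body column 125·96 = 12000, photo 60·15 = 900, folio 169·61 = 10309, sidebar 105·117 = 12285, pull-quote 26·97 = 2522. Total weight = 38016.
x-moment: 12000·142 + 900·293 + 10309·252 + 12285·160 + 2522·253 = 7169234; centroid 7169234/38016 ≈ 188.58.
y-moment: 12000·93 + 900·188 + 10309·120 + 12285·164 + 2522·32 = 4617724; centroid 4617724/38016 ≈ 121.47.
Offset from (206, 146): Δx ≈ -17.42, Δy ≈ -24.53; distance = √(Δx² + Δy²) ≈ 30.09.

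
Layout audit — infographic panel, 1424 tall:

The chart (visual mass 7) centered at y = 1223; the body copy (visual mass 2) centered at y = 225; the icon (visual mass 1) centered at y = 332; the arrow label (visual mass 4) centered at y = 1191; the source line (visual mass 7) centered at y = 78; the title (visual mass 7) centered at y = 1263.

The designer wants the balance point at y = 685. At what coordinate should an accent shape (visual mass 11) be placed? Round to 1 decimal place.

y ≈ 292.8

After adding the accent shape, total weight = 7 + 2 + 1 + 4 + 7 + 7 + 11 = 39.
Along y: (23494 + 11·y) / 39 = 685 (existing moment 7·1223 + 2·225 + 1·332 + 4·1191 + 7·78 + 7·1263 = 23494) ⇒ y = (26715 − 23494) / 11 ≈ 292.82.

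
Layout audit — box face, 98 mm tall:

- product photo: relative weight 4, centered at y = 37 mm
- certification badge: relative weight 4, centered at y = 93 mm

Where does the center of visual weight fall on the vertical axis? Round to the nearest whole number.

Total weight = 4 + 4 = 8.
y: (4·37 + 4·93) / 8 = 520 / 8 ≈ 65.00

y ≈ 65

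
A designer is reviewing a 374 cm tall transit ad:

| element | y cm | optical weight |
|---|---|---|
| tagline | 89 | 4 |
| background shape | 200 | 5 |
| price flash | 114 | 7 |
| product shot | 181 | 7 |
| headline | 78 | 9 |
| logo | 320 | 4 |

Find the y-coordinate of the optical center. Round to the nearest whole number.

Σw = 4 + 5 + 7 + 7 + 9 + 4 = 36.
Σw·y = 5403; ȳ = 5403/36 ≈ 150.08.

y ≈ 150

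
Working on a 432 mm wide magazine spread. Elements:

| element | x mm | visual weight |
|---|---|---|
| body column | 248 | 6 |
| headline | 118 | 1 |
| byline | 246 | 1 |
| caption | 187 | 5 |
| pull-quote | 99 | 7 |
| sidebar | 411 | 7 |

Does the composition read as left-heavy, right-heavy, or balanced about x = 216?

right-heavy

Weights sum to 6 + 1 + 1 + 5 + 7 + 7 = 27.
x: (6·248 + 1·118 + 1·246 + 5·187 + 7·99 + 7·411) / 27 = 6357 / 27 ≈ 235.44
235.4 lies right of the midline 216, so the layout is right-heavy.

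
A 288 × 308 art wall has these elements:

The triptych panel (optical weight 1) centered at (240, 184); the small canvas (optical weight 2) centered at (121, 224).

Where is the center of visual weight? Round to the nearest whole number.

(161, 211)

Total weight = 1 + 2 = 3.
Σw·x = 1·240 + 2·121 = 482, so x̄ = 482/3 ≈ 160.67.
Σw·y = 1·184 + 2·224 = 632, so ȳ = 632/3 ≈ 210.67.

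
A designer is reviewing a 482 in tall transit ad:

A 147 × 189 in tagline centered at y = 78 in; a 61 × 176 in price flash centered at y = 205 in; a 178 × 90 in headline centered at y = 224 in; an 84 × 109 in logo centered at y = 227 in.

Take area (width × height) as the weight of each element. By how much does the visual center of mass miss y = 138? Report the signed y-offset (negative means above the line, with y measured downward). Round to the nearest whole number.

Areas → weights: tagline 147·189 = 27783, price flash 61·176 = 10736, headline 178·90 = 16020, logo 84·109 = 9156; Σw = 63695.
Σw·y = 27783·78 + 10736·205 + 16020·224 + 9156·227 = 10034846, so ȳ = 10034846/63695 ≈ 157.55.
Difference: 157.55 − 138 ≈ 19.55.

≈ 20 in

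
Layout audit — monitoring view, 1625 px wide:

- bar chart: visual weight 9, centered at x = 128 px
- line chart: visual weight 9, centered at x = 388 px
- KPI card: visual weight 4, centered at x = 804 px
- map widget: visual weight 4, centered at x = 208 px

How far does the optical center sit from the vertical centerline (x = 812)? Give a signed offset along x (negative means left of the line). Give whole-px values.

≈ -478 px

Σw = 9 + 9 + 4 + 4 = 26.
x-moment: 9·128 + 9·388 + 4·804 + 4·208 = 8692; centroid 8692/26 ≈ 334.31.
Against x = 812, that's 334.31 − 812 = -477.69.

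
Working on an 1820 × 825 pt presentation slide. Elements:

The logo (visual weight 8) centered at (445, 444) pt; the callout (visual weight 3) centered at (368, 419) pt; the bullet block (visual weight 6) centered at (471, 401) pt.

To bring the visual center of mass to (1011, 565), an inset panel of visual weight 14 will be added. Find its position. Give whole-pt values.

(1704, 736)

After adding the inset panel, total weight = 8 + 3 + 6 + 14 = 31.
x: need Σw·x = 31·1011 = 31341. Existing = 8·445 + 3·368 + 6·471 = 7490. Remainder 23851 / 14 ≈ 1703.64.
y: need Σw·y = 31·565 = 17515. Existing = 8·444 + 3·419 + 6·401 = 7215. Remainder 10300 / 14 ≈ 735.71.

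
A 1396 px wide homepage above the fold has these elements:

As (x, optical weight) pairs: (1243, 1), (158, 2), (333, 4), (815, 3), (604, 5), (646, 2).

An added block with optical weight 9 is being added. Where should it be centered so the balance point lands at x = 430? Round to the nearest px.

x ≈ 170

After adding the added block, total weight = 1 + 2 + 4 + 3 + 5 + 2 + 9 = 26.
x: target moment 26×430 = 11180; current 1·1243 + 2·158 + 4·333 + 3·815 + 5·604 + 2·646 = 9648; the added block supplies 1532, so x = 1532/9 ≈ 170.22.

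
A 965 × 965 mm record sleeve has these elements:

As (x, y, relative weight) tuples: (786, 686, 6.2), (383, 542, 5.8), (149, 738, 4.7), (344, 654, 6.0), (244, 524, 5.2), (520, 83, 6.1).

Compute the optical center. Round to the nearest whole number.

(421, 530)

Total weight = 6.2 + 5.8 + 4.7 + 6.0 + 5.2 + 6.1 = 34.0.
Σw·x = 14299.7; x̄ = 14299.7/34.0 ≈ 420.58.
Σw·y = 18020.5; ȳ = 18020.5/34.0 ≈ 530.01.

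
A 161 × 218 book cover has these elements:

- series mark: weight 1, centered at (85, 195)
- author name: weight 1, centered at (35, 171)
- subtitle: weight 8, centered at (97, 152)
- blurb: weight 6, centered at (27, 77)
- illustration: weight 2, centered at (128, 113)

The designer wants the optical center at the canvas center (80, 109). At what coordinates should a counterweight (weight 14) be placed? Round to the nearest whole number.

After adding the counterweight, total weight = 1 + 1 + 8 + 6 + 2 + 14 = 32.
x: need Σw·x = 32·80 = 2560. Existing = 1·85 + 1·35 + 8·97 + 6·27 + 2·128 = 1314. Remainder 1246 / 14 ≈ 89.00.
y: need Σw·y = 32·109 = 3488. Existing = 1·195 + 1·171 + 8·152 + 6·77 + 2·113 = 2270. Remainder 1218 / 14 ≈ 87.00.

(89, 87)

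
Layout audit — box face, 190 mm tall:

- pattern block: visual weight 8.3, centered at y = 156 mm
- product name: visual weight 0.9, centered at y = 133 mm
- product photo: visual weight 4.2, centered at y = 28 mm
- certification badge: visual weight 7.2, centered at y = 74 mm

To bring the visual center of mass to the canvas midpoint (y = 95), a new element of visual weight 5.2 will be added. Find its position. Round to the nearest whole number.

y ≈ 74

New total weight: (8.3 + 0.9 + 4.2 + 7.2) + 5.2 = 25.8.
y: target moment 25.8×95 = 2451.0; current 8.3·156 + 0.9·133 + 4.2·28 + 7.2·74 = 2064.9; the new element supplies 386.1, so y = 386.1/5.2 ≈ 74.25.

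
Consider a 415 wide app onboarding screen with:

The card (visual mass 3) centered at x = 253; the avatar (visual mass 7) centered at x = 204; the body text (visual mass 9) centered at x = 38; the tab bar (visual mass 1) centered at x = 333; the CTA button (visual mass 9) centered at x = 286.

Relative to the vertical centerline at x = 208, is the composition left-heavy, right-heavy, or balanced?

left-heavy

Σw = 3 + 7 + 9 + 1 + 9 = 29.
Σw·x = 3·253 + 7·204 + 9·38 + 1·333 + 9·286 = 5436, so x̄ = 5436/29 ≈ 187.45.
Since 187.4 is left of 208, the composition reads left-heavy.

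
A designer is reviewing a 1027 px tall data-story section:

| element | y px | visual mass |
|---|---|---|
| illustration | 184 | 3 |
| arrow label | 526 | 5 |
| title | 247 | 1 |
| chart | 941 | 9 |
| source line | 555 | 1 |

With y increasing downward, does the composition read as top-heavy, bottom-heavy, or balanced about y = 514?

bottom-heavy

Weights sum to 3 + 5 + 1 + 9 + 1 = 19.
y-moment: 3·184 + 5·526 + 1·247 + 9·941 + 1·555 = 12453; centroid 12453/19 ≈ 655.42.
Since 655.4 is below (larger y than) 514, the composition reads bottom-heavy.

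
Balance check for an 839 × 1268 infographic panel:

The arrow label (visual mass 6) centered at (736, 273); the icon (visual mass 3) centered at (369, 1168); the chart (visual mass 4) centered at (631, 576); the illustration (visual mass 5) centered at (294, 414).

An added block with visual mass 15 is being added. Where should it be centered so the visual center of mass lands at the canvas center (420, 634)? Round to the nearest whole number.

After adding the added block, total weight = 6 + 3 + 4 + 5 + 15 = 33.
x: need Σw·x = 33·420 = 13860. Existing = 6·736 + 3·369 + 4·631 + 5·294 = 9517. Remainder 4343 / 15 ≈ 289.53.
y: need Σw·y = 33·634 = 20922. Existing = 6·273 + 3·1168 + 4·576 + 5·414 = 9516. Remainder 11406 / 15 ≈ 760.40.

(290, 760)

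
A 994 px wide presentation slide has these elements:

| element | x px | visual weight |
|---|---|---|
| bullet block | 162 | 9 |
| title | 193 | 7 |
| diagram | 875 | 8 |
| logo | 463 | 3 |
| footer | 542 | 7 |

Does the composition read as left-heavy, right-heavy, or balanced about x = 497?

Weights sum to 9 + 7 + 8 + 3 + 7 = 34.
Σw·x = 9·162 + 7·193 + 8·875 + 3·463 + 7·542 = 14992, so x̄ = 14992/34 ≈ 440.94.
440.9 vs midline 497 → left-heavy.

left-heavy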